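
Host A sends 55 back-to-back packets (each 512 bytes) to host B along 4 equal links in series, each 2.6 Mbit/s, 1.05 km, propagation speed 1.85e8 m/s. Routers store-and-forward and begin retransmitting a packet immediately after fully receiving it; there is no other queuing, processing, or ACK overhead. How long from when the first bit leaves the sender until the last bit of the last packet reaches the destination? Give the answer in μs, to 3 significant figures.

91400 μs

Per-hop transmission t_tx = L/R = 4096/2600000 = 1575.38 μs.
Per-hop propagation t_prop = 1050/185000000 = 5.67568 μs.
Pipeline fill: first packet needs 4·t_tx to clear all hops; remaining 54 packets each add one t_tx.
Total = (4+55-1)·t_tx + 4·t_prop = 58·1575.38 + 4·5.67568 = 91400 μs.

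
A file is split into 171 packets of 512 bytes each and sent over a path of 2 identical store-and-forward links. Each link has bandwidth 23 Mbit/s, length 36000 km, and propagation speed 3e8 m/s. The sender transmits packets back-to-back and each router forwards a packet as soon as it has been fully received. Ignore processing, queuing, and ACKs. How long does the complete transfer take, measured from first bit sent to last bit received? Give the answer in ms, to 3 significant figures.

Per-hop transmission t_tx = L/R = 4096/23000000 = 0.178087 ms.
Per-hop propagation t_prop = 36000000/300000000 = 120 ms.
Pipeline fill: first packet needs 2·t_tx to clear all hops; remaining 170 packets each add one t_tx.
Total = (2+171-1)·t_tx + 2·t_prop = 172·0.178087 + 2·120 = 271 ms.

271 ms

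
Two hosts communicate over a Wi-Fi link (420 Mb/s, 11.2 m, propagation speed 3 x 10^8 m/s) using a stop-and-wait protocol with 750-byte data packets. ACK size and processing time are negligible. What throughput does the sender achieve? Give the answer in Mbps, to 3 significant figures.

t_tx = L/R = 6000/420000000 = 1.42857e-05 s.
t_prop = 11.2/300000000 = 3.73333e-08 s; RTT = 7.46667e-08 s.
Cycle = t_tx + RTT = 1.43604e-05 s.
Throughput = L / cycle = 6000 / 1.43604e-05 = 418 Mbps.

418 Mbps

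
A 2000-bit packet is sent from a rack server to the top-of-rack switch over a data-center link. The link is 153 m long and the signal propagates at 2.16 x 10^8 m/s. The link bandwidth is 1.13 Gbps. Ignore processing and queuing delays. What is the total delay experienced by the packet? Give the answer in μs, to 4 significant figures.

Transmission delay = L/R = 2000 / 1130000000 = 1.76991 μs.
Propagation delay = d/s = 153 m / 216000000 m/s = 0.708333 μs.
Total = 2.478 μs.

2.478 μs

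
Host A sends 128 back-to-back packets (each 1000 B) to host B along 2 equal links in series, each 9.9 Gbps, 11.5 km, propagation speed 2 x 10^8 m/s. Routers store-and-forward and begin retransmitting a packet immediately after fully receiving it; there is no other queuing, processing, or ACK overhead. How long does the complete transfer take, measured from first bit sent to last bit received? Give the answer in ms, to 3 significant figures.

Per-hop transmission t_tx = L/R = 8000/9900000000 = 0.000808081 ms.
Per-hop propagation t_prop = 11500/200000000 = 0.0575 ms.
Pipeline fill: first packet needs 2·t_tx to clear all hops; remaining 127 packets each add one t_tx.
Total = (2+128-1)·t_tx + 2·t_prop = 129·0.000808081 + 2·0.0575 = 0.219 ms.

0.219 ms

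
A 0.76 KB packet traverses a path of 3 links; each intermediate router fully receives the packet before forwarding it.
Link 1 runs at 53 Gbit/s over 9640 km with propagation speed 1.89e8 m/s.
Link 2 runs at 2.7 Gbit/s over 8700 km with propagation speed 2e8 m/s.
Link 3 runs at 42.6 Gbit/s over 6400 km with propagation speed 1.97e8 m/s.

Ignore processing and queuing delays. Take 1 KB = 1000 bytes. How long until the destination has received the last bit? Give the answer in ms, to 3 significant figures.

L = 6080 bits.
Transmission delays (L/R per hop): 0.000114717, 0.00225185, 0.000142723 ms; sum = 0.00250929 ms.
Propagation delays (d/s per hop): 51.0053, 43.5, 32.4873 ms; sum = 126.993 ms.
End-to-end = 127 ms.

127 ms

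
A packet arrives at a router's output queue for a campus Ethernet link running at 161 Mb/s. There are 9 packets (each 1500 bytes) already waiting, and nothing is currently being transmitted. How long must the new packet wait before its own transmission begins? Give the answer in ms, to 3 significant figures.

0.671 ms

Each queued packet: L/R = 12000/161000000 = 0.0745342 ms.
9 queued → 0.670807 ms.
Queuing delay = 0.671 ms.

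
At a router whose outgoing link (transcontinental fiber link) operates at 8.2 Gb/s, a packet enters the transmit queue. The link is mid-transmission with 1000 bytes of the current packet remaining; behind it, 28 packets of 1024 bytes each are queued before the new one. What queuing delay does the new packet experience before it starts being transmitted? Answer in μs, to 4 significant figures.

Each queued packet: L/R = 8192/8.2e+09 = 0.999024 μs.
28 queued → 27.9727 μs.
Plus remaining 8000 bits of current packet: 0.97561 μs.
Queuing delay = 28.95 μs.

28.95 μs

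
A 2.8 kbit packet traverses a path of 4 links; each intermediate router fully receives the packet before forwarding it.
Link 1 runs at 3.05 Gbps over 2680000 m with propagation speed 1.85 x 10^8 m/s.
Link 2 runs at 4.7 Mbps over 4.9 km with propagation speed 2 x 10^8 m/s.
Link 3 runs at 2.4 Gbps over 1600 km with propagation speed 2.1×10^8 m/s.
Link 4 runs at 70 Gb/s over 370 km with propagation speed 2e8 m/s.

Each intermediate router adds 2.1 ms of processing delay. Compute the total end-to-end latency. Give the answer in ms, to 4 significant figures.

L = 2800 bits.
Transmission delays (L/R per hop): 0.000918033, 0.595745, 0.00116667, 4e-05 ms; sum = 0.597869 ms.
Propagation delays (d/s per hop): 14.4865, 0.0245, 7.61905, 1.85 ms; sum = 23.98 ms.
Processing at 3 router(s): 3 × 2.1 ms = 6.3 ms.
End-to-end = 30.88 ms.

30.88 ms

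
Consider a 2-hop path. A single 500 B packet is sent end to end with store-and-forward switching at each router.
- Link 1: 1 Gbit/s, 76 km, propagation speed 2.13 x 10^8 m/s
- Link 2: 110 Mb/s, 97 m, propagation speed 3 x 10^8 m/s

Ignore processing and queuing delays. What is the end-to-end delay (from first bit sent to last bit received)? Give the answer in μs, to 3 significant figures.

397 μs

L = 500 × 8 = 4000 bits.
Transmission delays (L/R per hop): 4, 36.3636 μs; sum = 40.3636 μs.
Propagation delays (d/s per hop): 356.808, 0.323333 μs; sum = 357.131 μs.
End-to-end = 397 μs.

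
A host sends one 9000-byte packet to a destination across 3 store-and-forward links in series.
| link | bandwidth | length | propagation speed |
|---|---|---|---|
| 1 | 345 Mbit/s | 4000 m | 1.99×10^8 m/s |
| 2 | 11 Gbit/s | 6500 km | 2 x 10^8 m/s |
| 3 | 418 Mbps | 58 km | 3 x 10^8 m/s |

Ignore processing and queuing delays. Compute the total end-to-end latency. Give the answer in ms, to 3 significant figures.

33.1 ms

L = 9000 × 8 = 72000 bits.
Transmission delays (L/R per hop): 0.208696, 0.00654545, 0.172249 ms; sum = 0.38749 ms.
Propagation delays (d/s per hop): 0.0201005, 32.5, 0.193333 ms; sum = 32.7134 ms.
End-to-end = 33.1 ms.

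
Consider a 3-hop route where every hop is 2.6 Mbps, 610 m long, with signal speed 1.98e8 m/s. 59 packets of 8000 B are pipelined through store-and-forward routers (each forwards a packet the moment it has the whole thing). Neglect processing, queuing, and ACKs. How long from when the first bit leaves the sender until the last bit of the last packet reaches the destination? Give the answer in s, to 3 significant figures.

1.50 s

Per-hop transmission t_tx = L/R = 64000/2600000 = 0.0246154 s.
Per-hop propagation t_prop = 610/198000000 = 3.08081e-06 s.
Pipeline fill: first packet needs 3·t_tx to clear all hops; remaining 58 packets each add one t_tx.
Total = (3+59-1)·t_tx + 3·t_prop = 61·0.0246154 + 3·3.08081e-06 = 1.50 s.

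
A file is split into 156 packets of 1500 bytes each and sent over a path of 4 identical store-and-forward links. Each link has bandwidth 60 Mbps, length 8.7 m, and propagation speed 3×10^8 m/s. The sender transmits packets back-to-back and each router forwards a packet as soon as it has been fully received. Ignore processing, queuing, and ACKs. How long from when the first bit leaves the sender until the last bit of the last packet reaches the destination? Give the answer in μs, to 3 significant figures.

Per-hop transmission t_tx = L/R = 12000/60000000 = 200 μs.
Per-hop propagation t_prop = 8.7/300000000 = 0.029 μs.
Pipeline fill: first packet needs 4·t_tx to clear all hops; remaining 155 packets each add one t_tx.
Total = (4+156-1)·t_tx + 4·t_prop = 159·200 + 4·0.029 = 31800 μs.

31800 μs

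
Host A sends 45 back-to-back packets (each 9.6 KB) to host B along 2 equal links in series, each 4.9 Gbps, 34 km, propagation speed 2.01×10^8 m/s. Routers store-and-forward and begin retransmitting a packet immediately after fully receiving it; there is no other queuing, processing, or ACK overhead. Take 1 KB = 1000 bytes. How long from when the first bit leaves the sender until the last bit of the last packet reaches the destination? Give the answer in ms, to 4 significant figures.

Per-hop transmission t_tx = L/R = 76800/4900000000 = 0.0156735 ms.
Per-hop propagation t_prop = 34000/2.01e+08 = 0.169154 ms.
Pipeline fill: first packet needs 2·t_tx to clear all hops; remaining 44 packets each add one t_tx.
Total = (2+45-1)·t_tx + 2·t_prop = 46·0.0156735 + 2·0.169154 = 1.059 ms.

1.059 ms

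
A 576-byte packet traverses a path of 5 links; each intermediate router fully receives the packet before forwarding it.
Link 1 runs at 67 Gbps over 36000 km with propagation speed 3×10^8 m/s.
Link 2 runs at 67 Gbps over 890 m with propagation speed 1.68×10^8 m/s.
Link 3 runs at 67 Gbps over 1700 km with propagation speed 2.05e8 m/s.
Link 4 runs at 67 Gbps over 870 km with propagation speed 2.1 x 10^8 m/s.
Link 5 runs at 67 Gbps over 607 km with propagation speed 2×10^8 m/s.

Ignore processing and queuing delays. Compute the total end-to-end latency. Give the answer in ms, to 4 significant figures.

135.5 ms

L = 576 × 8 = 4608 bits.
Transmission delay per hop = L/R = 4608/67000000000 = 6.87761e-05 ms; 5 hops → 0.000343881 ms.
Propagation delays (d/s per hop): 120, 0.00529762, 8.29268, 4.14286, 3.035 ms; sum = 135.476 ms.
End-to-end = 135.5 ms.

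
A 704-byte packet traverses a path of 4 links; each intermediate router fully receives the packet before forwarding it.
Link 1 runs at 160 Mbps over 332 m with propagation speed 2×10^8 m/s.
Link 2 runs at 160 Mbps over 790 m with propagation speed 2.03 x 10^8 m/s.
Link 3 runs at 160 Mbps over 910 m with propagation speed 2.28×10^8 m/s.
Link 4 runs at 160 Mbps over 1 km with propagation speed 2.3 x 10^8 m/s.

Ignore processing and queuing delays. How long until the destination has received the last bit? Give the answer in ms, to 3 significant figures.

L = 704 × 8 = 5632 bits.
Transmission delay per hop = L/R = 5632/160000000 = 0.0352 ms; 4 hops → 0.1408 ms.
Propagation delays (d/s per hop): 0.00166, 0.00389163, 0.00399123, 0.00434783 ms; sum = 0.0138907 ms.
End-to-end = 0.155 ms.

0.155 ms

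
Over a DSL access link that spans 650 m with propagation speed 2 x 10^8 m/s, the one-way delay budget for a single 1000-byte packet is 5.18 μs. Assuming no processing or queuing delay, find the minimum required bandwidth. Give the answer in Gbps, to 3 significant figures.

4.15 Gbps

L = 8000 bits.
Propagation delay = 650 / 200000000 = 3.25 μs.
Transmission budget = 5.18 − 3.25 = 1.93 μs.
R ≥ L / t_tx = 8000 bits / 1.93e-06 s = 4.15 Gbps.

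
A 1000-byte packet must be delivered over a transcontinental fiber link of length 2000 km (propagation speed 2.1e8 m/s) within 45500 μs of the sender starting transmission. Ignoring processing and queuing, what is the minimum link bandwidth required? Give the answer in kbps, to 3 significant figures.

L = 8000 bits.
Propagation delay = 2000000 / 210000000 = 9523.81 μs.
Transmission budget = 45500 − 9523.81 = 35976.2 μs.
R ≥ L / t_tx = 8000 bits / 0.0359762 s = 222 kbps.

222 kbps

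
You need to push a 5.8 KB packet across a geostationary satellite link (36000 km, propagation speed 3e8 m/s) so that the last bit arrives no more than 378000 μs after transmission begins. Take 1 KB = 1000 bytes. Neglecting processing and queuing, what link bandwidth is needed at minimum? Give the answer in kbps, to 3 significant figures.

180 kbps

L = 46400 bits.
Propagation delay = 36000000 / 300000000 = 120000 μs.
Transmission budget = 378000 − 120000 = 258000 μs.
R ≥ L / t_tx = 46400 bits / 0.258 s = 180 kbps.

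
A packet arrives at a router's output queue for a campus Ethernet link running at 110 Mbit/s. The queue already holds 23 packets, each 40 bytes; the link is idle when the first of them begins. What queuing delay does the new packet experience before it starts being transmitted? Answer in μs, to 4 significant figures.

66.91 μs

Each queued packet: L/R = 320/110000000 = 2.90909 μs.
23 queued → 66.9091 μs.
Queuing delay = 66.91 μs.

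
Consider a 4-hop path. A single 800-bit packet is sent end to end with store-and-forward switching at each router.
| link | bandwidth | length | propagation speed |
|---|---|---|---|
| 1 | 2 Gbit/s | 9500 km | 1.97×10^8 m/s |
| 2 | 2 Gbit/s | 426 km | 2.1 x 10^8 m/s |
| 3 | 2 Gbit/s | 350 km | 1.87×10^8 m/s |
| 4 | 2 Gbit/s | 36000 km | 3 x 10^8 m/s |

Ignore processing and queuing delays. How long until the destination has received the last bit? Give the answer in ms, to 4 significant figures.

Transmission delay per hop = L/R = 800/2000000000 = 0.0004 ms; 4 hops → 0.0016 ms.
Propagation delays (d/s per hop): 48.2234, 2.02857, 1.87166, 120 ms; sum = 172.124 ms.
End-to-end = 172.1 ms.

172.1 ms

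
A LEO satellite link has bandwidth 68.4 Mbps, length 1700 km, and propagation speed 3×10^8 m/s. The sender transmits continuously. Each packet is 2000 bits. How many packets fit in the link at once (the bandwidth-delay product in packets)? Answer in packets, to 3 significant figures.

194 packets

Propagation delay = 1700000 / 300000000 = 0.00566667 s.
BDP = R × t_prop = 68400000 × 0.00566667 = 387600 bits.
In packets of 2000 bits: 194 packets.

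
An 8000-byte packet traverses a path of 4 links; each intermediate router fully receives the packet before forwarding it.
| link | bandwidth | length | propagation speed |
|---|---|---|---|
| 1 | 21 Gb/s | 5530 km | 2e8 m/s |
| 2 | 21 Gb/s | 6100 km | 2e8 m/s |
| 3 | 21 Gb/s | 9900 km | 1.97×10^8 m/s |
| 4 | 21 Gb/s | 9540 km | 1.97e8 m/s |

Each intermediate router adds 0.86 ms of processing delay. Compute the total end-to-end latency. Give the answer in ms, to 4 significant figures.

159.4 ms

L = 8000 × 8 = 64000 bits.
Transmission delay per hop = L/R = 64000/21000000000 = 0.00304762 ms; 4 hops → 0.0121905 ms.
Propagation delays (d/s per hop): 27.65, 30.5, 50.2538, 48.4264 ms; sum = 156.83 ms.
Processing at 3 router(s): 3 × 0.86 ms = 2.58 ms.
End-to-end = 159.4 ms.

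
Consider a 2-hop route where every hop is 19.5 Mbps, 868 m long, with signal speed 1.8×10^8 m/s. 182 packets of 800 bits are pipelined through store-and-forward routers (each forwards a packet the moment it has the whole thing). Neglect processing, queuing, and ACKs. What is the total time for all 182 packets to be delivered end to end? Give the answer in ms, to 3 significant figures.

7.52 ms

Per-hop transmission t_tx = L/R = 800/19500000 = 0.0410256 ms.
Per-hop propagation t_prop = 868/180000000 = 0.00482222 ms.
Pipeline fill: first packet needs 2·t_tx to clear all hops; remaining 181 packets each add one t_tx.
Total = (2+182-1)·t_tx + 2·t_prop = 183·0.0410256 + 2·0.00482222 = 7.52 ms.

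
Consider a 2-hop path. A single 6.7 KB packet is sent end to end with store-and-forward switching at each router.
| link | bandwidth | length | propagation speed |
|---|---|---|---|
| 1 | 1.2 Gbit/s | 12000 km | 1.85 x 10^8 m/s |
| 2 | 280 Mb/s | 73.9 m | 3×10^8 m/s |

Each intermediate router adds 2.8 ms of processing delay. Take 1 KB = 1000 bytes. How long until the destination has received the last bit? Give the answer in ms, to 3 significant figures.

67.9 ms

L = 53600 bits.
Transmission delays (L/R per hop): 0.0446667, 0.191429 ms; sum = 0.236095 ms.
Propagation delays (d/s per hop): 64.8649, 0.000246333 ms; sum = 64.8651 ms.
Processing at 1 router(s): 1 × 2.8 ms = 2.8 ms.
End-to-end = 67.9 ms.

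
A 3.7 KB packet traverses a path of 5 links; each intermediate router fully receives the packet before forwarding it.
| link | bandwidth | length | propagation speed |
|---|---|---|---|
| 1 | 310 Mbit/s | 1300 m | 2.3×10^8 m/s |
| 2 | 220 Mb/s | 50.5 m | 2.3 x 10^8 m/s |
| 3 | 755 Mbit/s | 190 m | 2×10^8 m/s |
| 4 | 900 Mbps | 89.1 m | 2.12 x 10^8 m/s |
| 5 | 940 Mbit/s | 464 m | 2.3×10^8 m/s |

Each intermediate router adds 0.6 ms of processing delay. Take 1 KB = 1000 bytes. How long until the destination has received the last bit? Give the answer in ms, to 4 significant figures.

L = 29600 bits.
Transmission delays (L/R per hop): 0.0954839, 0.134545, 0.0392053, 0.0328889, 0.0314894 ms; sum = 0.333613 ms.
Propagation delays (d/s per hop): 0.00565217, 0.000219565, 0.00095, 0.000420283, 0.00201739 ms; sum = 0.00925941 ms.
Processing at 4 router(s): 4 × 0.6 ms = 2.4 ms.
End-to-end = 2.743 ms.

2.743 ms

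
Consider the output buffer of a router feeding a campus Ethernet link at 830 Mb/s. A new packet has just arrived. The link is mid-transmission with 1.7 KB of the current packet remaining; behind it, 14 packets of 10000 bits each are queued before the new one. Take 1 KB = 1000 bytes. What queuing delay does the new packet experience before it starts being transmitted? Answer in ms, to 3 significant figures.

Each queued packet: L/R = 10000/830000000 = 0.0120482 ms.
14 queued → 0.168675 ms.
Plus remaining 13600 bits of current packet: 0.0163855 ms.
Queuing delay = 0.185 ms.

0.185 ms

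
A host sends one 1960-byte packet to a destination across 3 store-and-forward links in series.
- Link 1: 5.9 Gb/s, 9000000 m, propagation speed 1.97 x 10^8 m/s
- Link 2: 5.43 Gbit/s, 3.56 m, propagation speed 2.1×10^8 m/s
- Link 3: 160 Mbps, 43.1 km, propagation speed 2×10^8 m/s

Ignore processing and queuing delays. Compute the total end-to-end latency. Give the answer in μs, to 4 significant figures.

46000 μs

L = 1960 × 8 = 15680 bits.
Transmission delays (L/R per hop): 2.65763, 2.88766, 98 μs; sum = 103.545 μs.
Propagation delays (d/s per hop): 45685.3, 0.0169524, 215.5 μs; sum = 45900.8 μs.
End-to-end = 46000 μs.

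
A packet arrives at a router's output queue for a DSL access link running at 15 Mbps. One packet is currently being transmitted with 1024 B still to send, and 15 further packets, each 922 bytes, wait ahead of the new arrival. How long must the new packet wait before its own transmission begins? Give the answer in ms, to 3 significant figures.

Each queued packet: L/R = 7376/15000000 = 0.491733 ms.
15 queued → 7.376 ms.
Plus remaining 8192 bits of current packet: 0.546133 ms.
Queuing delay = 7.92 ms.

7.92 ms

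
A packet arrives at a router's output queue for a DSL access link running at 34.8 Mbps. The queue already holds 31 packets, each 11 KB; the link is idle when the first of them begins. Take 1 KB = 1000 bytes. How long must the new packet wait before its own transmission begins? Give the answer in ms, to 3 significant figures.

78.4 ms

Each queued packet: L/R = 88000/34800000 = 2.52874 ms.
31 queued → 78.3908 ms.
Queuing delay = 78.4 ms.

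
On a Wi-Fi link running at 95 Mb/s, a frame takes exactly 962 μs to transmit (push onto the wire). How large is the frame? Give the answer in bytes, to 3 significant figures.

L = R × t_tx = 95000000 b/s × 0.000962 s = 91390 bits.
In bytes: 91390 / 8 = 11400 bytes.

11400 bytes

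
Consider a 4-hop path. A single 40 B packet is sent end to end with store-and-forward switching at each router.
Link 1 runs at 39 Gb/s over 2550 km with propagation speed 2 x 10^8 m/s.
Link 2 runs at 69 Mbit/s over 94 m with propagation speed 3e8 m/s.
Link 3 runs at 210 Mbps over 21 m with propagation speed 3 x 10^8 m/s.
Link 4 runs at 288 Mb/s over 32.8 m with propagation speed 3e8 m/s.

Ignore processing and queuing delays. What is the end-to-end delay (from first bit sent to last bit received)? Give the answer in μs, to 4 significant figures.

L = 40 × 8 = 320 bits.
Transmission delays (L/R per hop): 0.00820513, 4.63768, 1.52381, 1.11111 μs; sum = 7.28081 μs.
Propagation delays (d/s per hop): 12750, 0.313333, 0.07, 0.109333 μs; sum = 12750.5 μs.
End-to-end = 12760 μs.

12760 μs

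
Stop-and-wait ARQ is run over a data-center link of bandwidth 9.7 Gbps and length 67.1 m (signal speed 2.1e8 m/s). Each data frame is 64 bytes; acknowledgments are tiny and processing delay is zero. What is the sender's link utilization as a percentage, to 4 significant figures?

t_tx = L/R = 512/9700000000 = 5.27835e-08 s.
t_prop = 67.1/210000000 = 3.19524e-07 s; RTT = 6.39048e-07 s.
Cycle = t_tx + RTT = 6.91831e-07 s.
Utilization = t_tx / cycle = 5.27835e-08/6.91831e-07 = 7.630 %.

7.630 %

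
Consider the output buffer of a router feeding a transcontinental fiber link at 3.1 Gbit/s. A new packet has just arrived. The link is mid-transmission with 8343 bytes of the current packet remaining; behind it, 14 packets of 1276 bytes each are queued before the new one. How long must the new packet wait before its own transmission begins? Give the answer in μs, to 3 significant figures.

67.6 μs

Each queued packet: L/R = 10208/3100000000 = 3.2929 μs.
14 queued → 46.1006 μs.
Plus remaining 66744 bits of current packet: 21.5303 μs.
Queuing delay = 67.6 μs.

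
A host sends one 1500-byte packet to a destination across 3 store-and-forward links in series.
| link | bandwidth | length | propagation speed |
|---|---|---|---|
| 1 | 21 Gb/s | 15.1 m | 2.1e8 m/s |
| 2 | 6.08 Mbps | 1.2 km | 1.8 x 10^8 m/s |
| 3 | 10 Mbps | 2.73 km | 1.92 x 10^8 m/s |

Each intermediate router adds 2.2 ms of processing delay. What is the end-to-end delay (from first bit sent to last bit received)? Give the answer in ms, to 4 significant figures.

7.595 ms

L = 1500 × 8 = 12000 bits.
Transmission delays (L/R per hop): 0.000571429, 1.97368, 1.2 ms; sum = 3.17426 ms.
Propagation delays (d/s per hop): 7.19048e-05, 0.00666667, 0.0142188 ms; sum = 0.0209573 ms.
Processing at 2 router(s): 2 × 2.2 ms = 4.4 ms.
End-to-end = 7.595 ms.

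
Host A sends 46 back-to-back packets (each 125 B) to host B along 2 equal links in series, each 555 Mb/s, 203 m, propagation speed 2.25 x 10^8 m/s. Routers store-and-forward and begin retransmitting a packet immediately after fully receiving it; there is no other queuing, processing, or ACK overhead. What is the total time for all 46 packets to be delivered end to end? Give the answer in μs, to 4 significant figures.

86.49 μs

Per-hop transmission t_tx = L/R = 1000/555000000 = 1.8018 μs.
Per-hop propagation t_prop = 203/225000000 = 0.902222 μs.
Pipeline fill: first packet needs 2·t_tx to clear all hops; remaining 45 packets each add one t_tx.
Total = (2+46-1)·t_tx + 2·t_prop = 47·1.8018 + 2·0.902222 = 86.49 μs.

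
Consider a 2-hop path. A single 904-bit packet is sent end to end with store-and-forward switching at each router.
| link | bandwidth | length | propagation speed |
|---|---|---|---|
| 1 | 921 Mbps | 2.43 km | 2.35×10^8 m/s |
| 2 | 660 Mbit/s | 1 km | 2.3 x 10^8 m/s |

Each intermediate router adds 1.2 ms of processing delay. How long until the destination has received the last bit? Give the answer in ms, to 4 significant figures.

Transmission delays (L/R per hop): 0.000981542, 0.0013697 ms; sum = 0.00235124 ms.
Propagation delays (d/s per hop): 0.0103404, 0.00434783 ms; sum = 0.0146883 ms.
Processing at 1 router(s): 1 × 1.2 ms = 1.2 ms.
End-to-end = 1.217 ms.

1.217 ms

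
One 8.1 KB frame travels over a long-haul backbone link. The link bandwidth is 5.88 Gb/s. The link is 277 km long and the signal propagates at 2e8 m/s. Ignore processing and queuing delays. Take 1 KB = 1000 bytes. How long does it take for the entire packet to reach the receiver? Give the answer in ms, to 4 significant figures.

L = 64800 bits.
Transmission delay = L/R = 64800 / 5880000000 = 0.0110204 ms.
Propagation delay = d/s = 277000 m / 200000000 m/s = 1.385 ms.
Total = 1.396 ms.

1.396 ms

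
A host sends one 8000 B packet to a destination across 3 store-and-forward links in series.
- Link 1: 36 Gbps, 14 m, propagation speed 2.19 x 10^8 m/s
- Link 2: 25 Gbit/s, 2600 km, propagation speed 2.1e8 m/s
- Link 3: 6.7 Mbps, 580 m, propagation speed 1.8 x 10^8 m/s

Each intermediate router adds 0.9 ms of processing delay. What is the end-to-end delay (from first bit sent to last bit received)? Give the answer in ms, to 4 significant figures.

23.74 ms

L = 8000 × 8 = 64000 bits.
Transmission delays (L/R per hop): 0.00177778, 0.00256, 9.55224 ms; sum = 9.55658 ms.
Propagation delays (d/s per hop): 6.39269e-05, 12.381, 0.00322222 ms; sum = 12.3842 ms.
Processing at 2 router(s): 2 × 0.9 ms = 1.8 ms.
End-to-end = 23.74 ms.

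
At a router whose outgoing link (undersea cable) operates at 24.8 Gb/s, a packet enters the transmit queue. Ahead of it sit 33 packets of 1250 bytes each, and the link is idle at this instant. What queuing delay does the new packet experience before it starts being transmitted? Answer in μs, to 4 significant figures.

13.31 μs

Each queued packet: L/R = 10000/24800000000 = 0.403226 μs.
33 queued → 13.3065 μs.
Queuing delay = 13.31 μs.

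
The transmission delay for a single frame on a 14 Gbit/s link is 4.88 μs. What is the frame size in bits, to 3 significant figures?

68300 bits

L = R × t_tx = 14000000000 b/s × 4.88e-06 s = 68320 bits.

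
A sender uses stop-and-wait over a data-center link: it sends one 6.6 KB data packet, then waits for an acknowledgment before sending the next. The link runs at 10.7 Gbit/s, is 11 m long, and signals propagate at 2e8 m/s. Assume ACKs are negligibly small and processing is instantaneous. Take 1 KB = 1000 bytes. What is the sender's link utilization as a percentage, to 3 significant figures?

t_tx = L/R = 52800/10700000000 = 4.93458e-06 s.
t_prop = 11/200000000 = 5.5e-08 s; RTT = 1.1e-07 s.
Cycle = t_tx + RTT = 5.04458e-06 s.
Utilization = t_tx / cycle = 4.93458e-06/5.04458e-06 = 97.8 %.

97.8 %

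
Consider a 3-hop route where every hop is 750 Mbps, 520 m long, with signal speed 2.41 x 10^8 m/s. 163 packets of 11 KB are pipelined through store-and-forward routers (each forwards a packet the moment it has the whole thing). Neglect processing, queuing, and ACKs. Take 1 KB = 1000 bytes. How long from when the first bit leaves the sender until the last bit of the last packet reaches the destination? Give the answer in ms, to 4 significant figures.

19.37 ms

Per-hop transmission t_tx = L/R = 88000/750000000 = 0.117333 ms.
Per-hop propagation t_prop = 520/241000000 = 0.00215768 ms.
Pipeline fill: first packet needs 3·t_tx to clear all hops; remaining 162 packets each add one t_tx.
Total = (3+163-1)·t_tx + 3·t_prop = 165·0.117333 + 3·0.00215768 = 19.37 ms.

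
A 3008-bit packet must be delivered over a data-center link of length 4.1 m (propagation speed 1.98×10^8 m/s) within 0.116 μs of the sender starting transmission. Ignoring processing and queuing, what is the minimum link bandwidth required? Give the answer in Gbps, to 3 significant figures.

31.6 Gbps

Propagation delay = 4.1 / 198000000 = 0.0207071 μs.
Transmission budget = 0.116 − 0.0207071 = 0.0952929 μs.
R ≥ L / t_tx = 3008 bits / 9.52929e-08 s = 31.6 Gbps.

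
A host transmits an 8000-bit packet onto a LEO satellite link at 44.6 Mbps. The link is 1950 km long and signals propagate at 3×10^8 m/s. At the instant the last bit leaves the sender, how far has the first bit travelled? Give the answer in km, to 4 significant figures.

t_tx = L/R = 8000/44600000 = 0.000179372 s.
Distance = s × t_tx = 300000000 × 0.000179372 = 53.81 km.

53.81 km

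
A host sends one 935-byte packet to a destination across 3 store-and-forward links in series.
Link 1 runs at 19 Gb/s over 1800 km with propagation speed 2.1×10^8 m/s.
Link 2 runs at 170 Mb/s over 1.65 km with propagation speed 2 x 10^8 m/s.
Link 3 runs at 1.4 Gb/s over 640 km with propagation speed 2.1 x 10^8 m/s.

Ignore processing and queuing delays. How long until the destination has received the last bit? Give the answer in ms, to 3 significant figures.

L = 935 × 8 = 7480 bits.
Transmission delays (L/R per hop): 0.000393684, 0.044, 0.00534286 ms; sum = 0.0497365 ms.
Propagation delays (d/s per hop): 8.57143, 0.00825, 3.04762 ms; sum = 11.6273 ms.
End-to-end = 11.7 ms.

11.7 ms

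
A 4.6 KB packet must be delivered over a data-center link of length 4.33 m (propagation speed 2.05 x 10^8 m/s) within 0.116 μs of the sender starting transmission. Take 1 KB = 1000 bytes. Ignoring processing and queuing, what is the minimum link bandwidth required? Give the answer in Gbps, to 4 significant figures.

387.9 Gbps

L = 36800 bits.
Propagation delay = 4.33 / 2.05e+08 = 0.021122 μs.
Transmission budget = 0.116 − 0.021122 = 0.094878 μs.
R ≥ L / t_tx = 36800 bits / 9.4878e-08 s = 387.9 Gbps.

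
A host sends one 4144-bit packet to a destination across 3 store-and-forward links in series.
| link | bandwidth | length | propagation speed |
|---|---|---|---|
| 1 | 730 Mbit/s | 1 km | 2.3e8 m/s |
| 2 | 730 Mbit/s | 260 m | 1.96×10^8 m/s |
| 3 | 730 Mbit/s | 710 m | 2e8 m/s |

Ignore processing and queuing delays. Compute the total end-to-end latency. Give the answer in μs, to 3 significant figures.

Transmission delay per hop = L/R = 4144/730000000 = 5.67671 μs; 3 hops → 17.0301 μs.
Propagation delays (d/s per hop): 4.34783, 1.32653, 3.55 μs; sum = 9.22436 μs.
End-to-end = 26.3 μs.

26.3 μs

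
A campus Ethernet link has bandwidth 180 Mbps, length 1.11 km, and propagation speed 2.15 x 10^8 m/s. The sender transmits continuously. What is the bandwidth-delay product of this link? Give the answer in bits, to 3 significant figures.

Propagation delay = 1110 / 215000000 = 5.16279e-06 s.
BDP = R × t_prop = 180000000 × 5.16279e-06 = 929.302 bits.

929 bits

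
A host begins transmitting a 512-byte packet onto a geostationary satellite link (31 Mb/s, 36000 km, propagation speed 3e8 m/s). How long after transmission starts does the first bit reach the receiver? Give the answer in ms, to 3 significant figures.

First bit experiences only propagation delay: d/s = 36000000/300000000 = 120 ms.

120 ms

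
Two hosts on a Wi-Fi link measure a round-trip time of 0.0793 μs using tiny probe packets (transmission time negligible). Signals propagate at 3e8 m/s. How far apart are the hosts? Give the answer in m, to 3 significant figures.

11.9 m

One-way propagation = RTT/2 = 0.03965 μs.
d = s × t = 300000000 × 3.965e-08 = 11.9 m.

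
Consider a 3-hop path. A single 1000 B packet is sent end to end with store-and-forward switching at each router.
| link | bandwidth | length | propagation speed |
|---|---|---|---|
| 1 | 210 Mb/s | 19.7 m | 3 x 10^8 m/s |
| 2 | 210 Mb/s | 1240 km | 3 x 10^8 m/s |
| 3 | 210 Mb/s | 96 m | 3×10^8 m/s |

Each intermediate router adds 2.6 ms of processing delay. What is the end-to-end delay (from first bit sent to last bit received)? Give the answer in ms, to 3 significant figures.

9.45 ms

L = 1000 × 8 = 8000 bits.
Transmission delay per hop = L/R = 8000/210000000 = 0.0380952 ms; 3 hops → 0.114286 ms.
Propagation delays (d/s per hop): 6.56667e-05, 4.13333, 0.00032 ms; sum = 4.13372 ms.
Processing at 2 router(s): 2 × 2.6 ms = 5.2 ms.
End-to-end = 9.45 ms.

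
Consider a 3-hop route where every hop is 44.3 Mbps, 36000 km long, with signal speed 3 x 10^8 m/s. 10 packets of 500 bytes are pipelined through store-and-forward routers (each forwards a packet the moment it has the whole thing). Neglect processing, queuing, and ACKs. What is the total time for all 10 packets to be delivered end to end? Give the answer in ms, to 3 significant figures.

361 ms

Per-hop transmission t_tx = L/R = 4000/44300000 = 0.0902935 ms.
Per-hop propagation t_prop = 36000000/300000000 = 120 ms.
Pipeline fill: first packet needs 3·t_tx to clear all hops; remaining 9 packets each add one t_tx.
Total = (3+10-1)·t_tx + 3·t_prop = 12·0.0902935 + 3·120 = 361 ms.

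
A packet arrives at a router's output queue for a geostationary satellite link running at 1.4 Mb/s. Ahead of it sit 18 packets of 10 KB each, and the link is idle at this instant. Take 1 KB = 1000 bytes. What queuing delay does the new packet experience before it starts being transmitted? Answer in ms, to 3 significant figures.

1030 ms

Each queued packet: L/R = 80000/1400000 = 57.1429 ms.
18 queued → 1028.57 ms.
Queuing delay = 1030 ms.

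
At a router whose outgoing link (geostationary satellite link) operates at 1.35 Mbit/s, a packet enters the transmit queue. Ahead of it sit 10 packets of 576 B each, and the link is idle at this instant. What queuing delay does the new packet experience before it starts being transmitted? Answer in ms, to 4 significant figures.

Each queued packet: L/R = 4608/1350000 = 3.41333 ms.
10 queued → 34.1333 ms.
Queuing delay = 34.13 ms.

34.13 ms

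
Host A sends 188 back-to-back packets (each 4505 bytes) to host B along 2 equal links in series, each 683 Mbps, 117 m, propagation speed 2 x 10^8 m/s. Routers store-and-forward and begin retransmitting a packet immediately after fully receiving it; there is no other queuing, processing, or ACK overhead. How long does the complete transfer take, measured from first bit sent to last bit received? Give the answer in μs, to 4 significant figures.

9974 μs

Per-hop transmission t_tx = L/R = 36040/683000000 = 52.7672 μs.
Per-hop propagation t_prop = 117/200000000 = 0.585 μs.
Pipeline fill: first packet needs 2·t_tx to clear all hops; remaining 187 packets each add one t_tx.
Total = (2+188-1)·t_tx + 2·t_prop = 189·52.7672 + 2·0.585 = 9974 μs.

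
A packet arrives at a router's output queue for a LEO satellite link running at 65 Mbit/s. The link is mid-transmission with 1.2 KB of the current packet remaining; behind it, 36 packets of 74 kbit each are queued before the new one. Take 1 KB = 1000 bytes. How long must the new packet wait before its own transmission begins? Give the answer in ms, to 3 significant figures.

41.1 ms

Each queued packet: L/R = 74000/65000000 = 1.13846 ms.
36 queued → 40.9846 ms.
Plus remaining 9600 bits of current packet: 0.147692 ms.
Queuing delay = 41.1 ms.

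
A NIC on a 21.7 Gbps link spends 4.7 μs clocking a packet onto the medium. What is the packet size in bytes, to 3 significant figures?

L = R × t_tx = 21700000000 b/s × 4.7e-06 s = 101990 bits.
In bytes: 101990 / 8 = 12700 bytes.

12700 bytes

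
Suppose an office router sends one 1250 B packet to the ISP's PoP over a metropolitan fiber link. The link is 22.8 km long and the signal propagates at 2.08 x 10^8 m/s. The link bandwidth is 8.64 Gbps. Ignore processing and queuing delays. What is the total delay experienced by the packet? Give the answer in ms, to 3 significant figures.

0.111 ms

L = 1250 × 8 = 10000 bits.
Transmission delay = L/R = 10000 / 8640000000 = 0.00115741 ms.
Propagation delay = d/s = 22800 m / 208000000 m/s = 0.109615 ms.
Total = 0.111 ms.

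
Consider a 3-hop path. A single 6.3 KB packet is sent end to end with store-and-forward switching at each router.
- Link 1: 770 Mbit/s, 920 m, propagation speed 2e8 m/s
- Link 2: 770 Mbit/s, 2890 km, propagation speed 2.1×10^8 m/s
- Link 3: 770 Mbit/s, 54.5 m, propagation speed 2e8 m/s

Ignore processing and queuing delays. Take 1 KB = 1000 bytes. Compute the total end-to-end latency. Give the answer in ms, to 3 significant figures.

14.0 ms

L = 50400 bits.
Transmission delay per hop = L/R = 50400/770000000 = 0.0654545 ms; 3 hops → 0.196364 ms.
Propagation delays (d/s per hop): 0.0046, 13.7619, 0.0002725 ms; sum = 13.7668 ms.
End-to-end = 14.0 ms.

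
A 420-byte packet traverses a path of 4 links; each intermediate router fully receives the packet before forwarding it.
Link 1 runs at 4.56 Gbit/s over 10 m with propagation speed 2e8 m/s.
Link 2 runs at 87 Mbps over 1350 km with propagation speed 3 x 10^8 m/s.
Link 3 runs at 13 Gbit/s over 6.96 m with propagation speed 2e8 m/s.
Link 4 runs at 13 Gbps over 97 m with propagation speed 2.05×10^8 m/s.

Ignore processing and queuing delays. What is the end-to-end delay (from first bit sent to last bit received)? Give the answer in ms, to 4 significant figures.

4.540 ms

L = 420 × 8 = 3360 bits.
Transmission delays (L/R per hop): 0.000736842, 0.0386207, 0.000258462, 0.000258462 ms; sum = 0.0398745 ms.
Propagation delays (d/s per hop): 5e-05, 4.5, 3.48e-05, 0.000473171 ms; sum = 4.50056 ms.
End-to-end = 4.540 ms.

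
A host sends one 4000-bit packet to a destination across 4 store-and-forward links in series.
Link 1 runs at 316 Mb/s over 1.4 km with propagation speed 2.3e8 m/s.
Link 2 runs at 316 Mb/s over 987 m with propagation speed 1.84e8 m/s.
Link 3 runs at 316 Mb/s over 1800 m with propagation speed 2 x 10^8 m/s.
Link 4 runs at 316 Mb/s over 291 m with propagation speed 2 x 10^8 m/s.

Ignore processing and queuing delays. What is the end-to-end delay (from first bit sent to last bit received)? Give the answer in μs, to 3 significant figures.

72.5 μs

Transmission delay per hop = L/R = 4000/316000000 = 12.6582 μs; 4 hops → 50.6329 μs.
Propagation delays (d/s per hop): 6.08696, 5.36413, 9, 1.455 μs; sum = 21.9061 μs.
End-to-end = 72.5 μs.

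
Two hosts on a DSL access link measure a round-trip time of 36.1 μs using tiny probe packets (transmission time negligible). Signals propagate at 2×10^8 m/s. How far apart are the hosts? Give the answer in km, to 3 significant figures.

3.61 km

One-way propagation = RTT/2 = 18.05 μs.
d = s × t = 200000000 × 1.805e-05 = 3.61 km.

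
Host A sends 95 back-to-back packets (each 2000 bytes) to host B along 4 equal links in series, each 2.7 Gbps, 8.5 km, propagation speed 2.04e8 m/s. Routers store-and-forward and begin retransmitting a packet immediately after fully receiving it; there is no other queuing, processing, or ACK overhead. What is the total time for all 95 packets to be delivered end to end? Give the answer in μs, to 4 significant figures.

747.4 μs

Per-hop transmission t_tx = L/R = 16000/2700000000 = 5.92593 μs.
Per-hop propagation t_prop = 8500/204000000 = 41.6667 μs.
Pipeline fill: first packet needs 4·t_tx to clear all hops; remaining 94 packets each add one t_tx.
Total = (4+95-1)·t_tx + 4·t_prop = 98·5.92593 + 4·41.6667 = 747.4 μs.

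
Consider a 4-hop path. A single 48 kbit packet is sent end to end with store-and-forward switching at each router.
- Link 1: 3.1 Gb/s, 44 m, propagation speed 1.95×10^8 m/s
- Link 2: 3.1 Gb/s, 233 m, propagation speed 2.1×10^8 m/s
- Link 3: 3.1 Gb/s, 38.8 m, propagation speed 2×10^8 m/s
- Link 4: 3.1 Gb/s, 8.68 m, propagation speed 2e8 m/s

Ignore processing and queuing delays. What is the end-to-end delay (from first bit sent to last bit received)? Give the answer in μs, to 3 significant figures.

63.5 μs

L = 48000 bits.
Transmission delay per hop = L/R = 48000/3100000000 = 15.4839 μs; 4 hops → 61.9355 μs.
Propagation delays (d/s per hop): 0.225641, 1.10952, 0.194, 0.0434 μs; sum = 1.57256 μs.
End-to-end = 63.5 μs.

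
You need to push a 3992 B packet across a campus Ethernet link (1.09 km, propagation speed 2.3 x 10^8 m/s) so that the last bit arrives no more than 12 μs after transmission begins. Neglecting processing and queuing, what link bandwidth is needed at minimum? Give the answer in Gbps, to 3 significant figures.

4.40 Gbps

L = 31936 bits.
Propagation delay = 1090 / 2.3e+08 = 4.73913 μs.
Transmission budget = 12 − 4.73913 = 7.26087 μs.
R ≥ L / t_tx = 31936 bits / 7.26087e-06 s = 4.40 Gbps.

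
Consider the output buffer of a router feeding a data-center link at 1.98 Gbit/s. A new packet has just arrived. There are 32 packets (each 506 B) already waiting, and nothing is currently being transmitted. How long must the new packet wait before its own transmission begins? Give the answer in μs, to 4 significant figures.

Each queued packet: L/R = 4048/1980000000 = 2.04444 μs.
32 queued → 65.4222 μs.
Queuing delay = 65.42 μs.

65.42 μs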